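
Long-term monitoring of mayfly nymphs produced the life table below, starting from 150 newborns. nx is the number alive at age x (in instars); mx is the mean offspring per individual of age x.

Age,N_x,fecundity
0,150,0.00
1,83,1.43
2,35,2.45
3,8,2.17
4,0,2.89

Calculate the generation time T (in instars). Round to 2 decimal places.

lx = nx/n0 = nx/150: 1, 0.55333…, 0.23333…, 0.05333…, 0
lx·mx: 0, 0.791267…, 0.571667…, 0.115733…, 0 → R0 = 1.478667…
x·lx·mx: 0, 0.791267…, 1.143333…, 0.3472…, 0 → Σ = 2.2818…
T = 2.2818… / 1.478667… = 1.543147… → 1.54

1.54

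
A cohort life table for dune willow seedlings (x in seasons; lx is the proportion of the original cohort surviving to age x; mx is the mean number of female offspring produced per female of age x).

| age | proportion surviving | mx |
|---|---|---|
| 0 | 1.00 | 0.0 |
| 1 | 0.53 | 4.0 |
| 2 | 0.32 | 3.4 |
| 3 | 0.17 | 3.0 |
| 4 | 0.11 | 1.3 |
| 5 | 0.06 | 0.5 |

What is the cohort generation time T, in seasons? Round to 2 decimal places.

1.68

lx·mx: 0, 2.12, 1.088, 0.51, 0.143, 0.03 → R0 = 3.891
x·lx·mx: 0, 2.12, 2.176, 1.53, 0.572, 0.15 → Σ = 6.548
T = 6.548 / 3.891 = 1.682858… → 1.68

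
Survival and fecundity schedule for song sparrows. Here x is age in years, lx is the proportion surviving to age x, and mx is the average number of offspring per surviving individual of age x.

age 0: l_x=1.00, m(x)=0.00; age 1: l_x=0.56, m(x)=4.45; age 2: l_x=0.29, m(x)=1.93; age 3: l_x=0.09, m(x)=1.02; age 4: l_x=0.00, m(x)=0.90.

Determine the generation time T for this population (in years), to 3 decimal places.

lx·mx: 0, 2.492, 0.5597, 0.0918, 0 → R0 = 3.1435
x·lx·mx: 0, 2.492, 1.1194, 0.2754, 0 → Σ = 3.8868
T = 3.8868 / 3.1435 = 1.236456… → 1.236

1.236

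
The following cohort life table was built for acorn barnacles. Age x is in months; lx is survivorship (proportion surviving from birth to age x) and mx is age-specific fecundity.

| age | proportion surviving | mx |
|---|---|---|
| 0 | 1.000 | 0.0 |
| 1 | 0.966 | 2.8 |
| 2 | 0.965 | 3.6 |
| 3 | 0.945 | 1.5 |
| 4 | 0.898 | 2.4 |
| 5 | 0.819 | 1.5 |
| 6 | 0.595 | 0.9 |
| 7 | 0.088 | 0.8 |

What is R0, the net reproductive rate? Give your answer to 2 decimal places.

lx·mx by age: 0, 2.7048, 3.474, 1.4175, 2.1552, 1.2285, 0.5355, 0.0704
R0 = Σ lx·mx = 11.5859 → 11.59

11.59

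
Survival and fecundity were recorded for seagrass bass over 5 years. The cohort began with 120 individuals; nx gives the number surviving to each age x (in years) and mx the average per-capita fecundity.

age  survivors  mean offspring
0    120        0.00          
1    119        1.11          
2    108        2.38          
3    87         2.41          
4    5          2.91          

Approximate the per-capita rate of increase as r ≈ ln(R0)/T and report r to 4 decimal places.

0.7505

lx = nx/n0 = nx/120: 1, 0.99167…, 0.9, 0.725, 0.04167…
R0 = Σ lx·mx = 0 + 1.10075… + 2.142 + 1.74725 + 0.12125… = 5.11125…
Σ x·lx·mx = 11.1115…; T = 11.1115…/5.11125… = 2.17393…
r ≈ ln(R0)/T = ln(5.11125…)/2.17393… = 0.750458… → 0.7505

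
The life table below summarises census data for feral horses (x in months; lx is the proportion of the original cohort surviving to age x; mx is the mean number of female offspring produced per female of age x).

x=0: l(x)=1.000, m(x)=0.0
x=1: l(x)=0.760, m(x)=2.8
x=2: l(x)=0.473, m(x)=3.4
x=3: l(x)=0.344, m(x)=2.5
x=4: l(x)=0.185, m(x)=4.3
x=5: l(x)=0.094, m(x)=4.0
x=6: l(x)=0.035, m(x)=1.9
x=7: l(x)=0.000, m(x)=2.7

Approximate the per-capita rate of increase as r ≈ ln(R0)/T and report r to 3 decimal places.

0.769

R0 = Σ lx·mx = 0 + 2.128 + 1.6082 + 0.86 + 0.7955 + 0.376 + 0.0665 + 0 = 5.8342
Σ x·lx·mx = 13.3854; T = 13.3854/5.8342 = 2.2943…
r ≈ ln(R0)/T = ln(5.8342)/2.2943… = 0.76875… → 0.769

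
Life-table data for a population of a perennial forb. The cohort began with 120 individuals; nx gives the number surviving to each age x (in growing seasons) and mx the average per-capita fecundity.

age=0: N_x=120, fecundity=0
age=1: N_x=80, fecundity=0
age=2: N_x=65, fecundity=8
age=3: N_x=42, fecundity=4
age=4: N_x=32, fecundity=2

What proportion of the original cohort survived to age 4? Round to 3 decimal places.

0.267

l_4 = n_4/n_0 = 32/120 = 0.266667… → 0.267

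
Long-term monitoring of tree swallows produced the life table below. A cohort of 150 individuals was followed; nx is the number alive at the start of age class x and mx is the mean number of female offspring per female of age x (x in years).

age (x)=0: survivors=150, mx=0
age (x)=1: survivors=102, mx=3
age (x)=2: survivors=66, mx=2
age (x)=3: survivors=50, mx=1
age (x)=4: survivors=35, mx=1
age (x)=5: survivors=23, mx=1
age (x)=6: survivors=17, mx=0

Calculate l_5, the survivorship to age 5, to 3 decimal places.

0.153

l_5 = n_5/n_0 = 23/150 = 0.153333… → 0.153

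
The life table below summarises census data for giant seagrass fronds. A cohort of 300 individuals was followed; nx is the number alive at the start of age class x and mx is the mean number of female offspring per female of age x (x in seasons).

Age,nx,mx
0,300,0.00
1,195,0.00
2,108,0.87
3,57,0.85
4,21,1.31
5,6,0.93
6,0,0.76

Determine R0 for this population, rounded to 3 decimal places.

0.585

lx = nx/n0 = nx/300: 1, 0.65, 0.36, 0.19, 0.07, 0.02, 0
lx·mx by age: 0, 0, 0.3132, 0.1615, 0.0917, 0.0186, 0
R0 = Σ lx·mx = 0.585 → 0.585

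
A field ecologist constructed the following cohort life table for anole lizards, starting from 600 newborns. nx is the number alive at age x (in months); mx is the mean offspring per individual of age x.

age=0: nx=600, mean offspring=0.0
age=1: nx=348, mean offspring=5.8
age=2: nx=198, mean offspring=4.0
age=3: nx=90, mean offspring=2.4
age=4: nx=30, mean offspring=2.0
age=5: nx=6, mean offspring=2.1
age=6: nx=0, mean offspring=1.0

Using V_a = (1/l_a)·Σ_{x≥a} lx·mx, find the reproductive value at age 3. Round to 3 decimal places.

3.207

lx = nx/n0 = nx/600: 1, 0.58, 0.33, 0.15, 0.05, 0.01, 0
lx·mx for x ≥ 3: 0.36, 0.1, 0.021, 0 → sum = 0.481
V_3 = 0.481 / l_3 = 0.481 / 0.15 = 3.206667… → 3.207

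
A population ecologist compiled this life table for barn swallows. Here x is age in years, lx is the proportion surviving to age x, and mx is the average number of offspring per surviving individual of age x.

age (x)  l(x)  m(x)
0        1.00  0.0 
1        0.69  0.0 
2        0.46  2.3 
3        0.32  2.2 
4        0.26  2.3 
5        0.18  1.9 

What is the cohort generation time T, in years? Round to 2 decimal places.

3.08

lx·mx: 0, 0, 1.058, 0.704, 0.598, 0.342 → R0 = 2.702
x·lx·mx: 0, 0, 2.116, 2.112, 2.392, 1.71 → Σ = 8.33
T = 8.33 / 2.702 = 3.082902… → 3.08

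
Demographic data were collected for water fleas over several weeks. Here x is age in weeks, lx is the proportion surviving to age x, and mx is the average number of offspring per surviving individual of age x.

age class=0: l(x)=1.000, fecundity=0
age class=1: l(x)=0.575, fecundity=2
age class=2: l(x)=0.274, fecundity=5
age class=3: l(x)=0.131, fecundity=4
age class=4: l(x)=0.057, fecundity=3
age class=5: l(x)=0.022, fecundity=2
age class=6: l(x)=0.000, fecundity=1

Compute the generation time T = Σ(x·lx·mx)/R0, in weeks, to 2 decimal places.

lx·mx: 0, 1.15, 1.37, 0.524, 0.171, 0.044, 0 → R0 = 3.259
x·lx·mx: 0, 1.15, 2.74, 1.572, 0.684, 0.22, 0 → Σ = 6.366
T = 6.366 / 3.259 = 1.95336… → 1.95

1.95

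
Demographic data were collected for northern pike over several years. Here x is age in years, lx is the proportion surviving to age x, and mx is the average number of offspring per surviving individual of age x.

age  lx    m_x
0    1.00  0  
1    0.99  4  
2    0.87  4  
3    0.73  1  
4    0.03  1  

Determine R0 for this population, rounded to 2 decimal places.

8.20

lx·mx by age: 0, 3.96, 3.48, 0.73, 0.03
R0 = Σ lx·mx = 8.2 → 8.20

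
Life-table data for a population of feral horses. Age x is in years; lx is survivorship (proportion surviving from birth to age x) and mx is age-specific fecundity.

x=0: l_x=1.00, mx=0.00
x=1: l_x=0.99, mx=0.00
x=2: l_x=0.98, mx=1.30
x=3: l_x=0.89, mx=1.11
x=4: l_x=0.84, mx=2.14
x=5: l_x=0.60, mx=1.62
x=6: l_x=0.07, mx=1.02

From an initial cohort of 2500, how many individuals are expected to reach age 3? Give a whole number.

Expected survivors = N0 · l_3 = 2500 × 0.89 = 2225 → 2225

2225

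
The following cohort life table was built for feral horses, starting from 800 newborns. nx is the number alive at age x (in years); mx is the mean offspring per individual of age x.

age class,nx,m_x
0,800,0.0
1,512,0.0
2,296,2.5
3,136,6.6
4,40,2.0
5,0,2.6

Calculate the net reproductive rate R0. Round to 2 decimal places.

2.15

lx = nx/n0 = nx/800: 1, 0.64, 0.37, 0.17, 0.05, 0
lx·mx by age: 0, 0, 0.925, 1.122, 0.1, 0
R0 = Σ lx·mx = 2.147 → 2.15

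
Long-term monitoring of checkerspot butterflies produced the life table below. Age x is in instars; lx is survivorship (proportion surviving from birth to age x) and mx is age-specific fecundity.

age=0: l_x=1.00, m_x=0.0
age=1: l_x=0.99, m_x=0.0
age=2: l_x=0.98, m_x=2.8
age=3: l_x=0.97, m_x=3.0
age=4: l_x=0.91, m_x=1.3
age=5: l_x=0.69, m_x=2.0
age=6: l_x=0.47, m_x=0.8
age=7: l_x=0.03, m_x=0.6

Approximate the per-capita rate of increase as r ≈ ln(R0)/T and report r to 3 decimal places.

0.657

R0 = Σ lx·mx = 0 + 0 + 2.744 + 2.91 + 1.183 + 1.38 + 0.376 + 0.018 = 8.611
Σ x·lx·mx = 28.232; T = 28.232/8.611 = 3.2786…
r ≈ ln(R0)/T = ln(8.611)/3.2786… = 0.6567… → 0.657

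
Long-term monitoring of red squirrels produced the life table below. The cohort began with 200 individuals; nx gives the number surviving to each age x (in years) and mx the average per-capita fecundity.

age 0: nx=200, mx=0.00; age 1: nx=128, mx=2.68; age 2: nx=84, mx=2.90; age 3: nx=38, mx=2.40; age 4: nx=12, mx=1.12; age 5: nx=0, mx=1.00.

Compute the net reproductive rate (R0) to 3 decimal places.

3.456

lx = nx/n0 = nx/200: 1, 0.64, 0.42, 0.19, 0.06, 0
lx·mx by age: 0, 1.7152, 1.218, 0.456, 0.0672, 0
R0 = Σ lx·mx = 3.4564 → 3.456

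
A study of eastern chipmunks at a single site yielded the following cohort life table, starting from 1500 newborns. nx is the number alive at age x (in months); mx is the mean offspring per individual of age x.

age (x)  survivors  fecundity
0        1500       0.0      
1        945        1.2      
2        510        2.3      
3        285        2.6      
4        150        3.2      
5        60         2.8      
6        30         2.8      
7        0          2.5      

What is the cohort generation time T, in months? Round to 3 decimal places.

lx = nx/n0 = nx/1500: 1, 0.63, 0.34, 0.19, 0.1, 0.04, 0.02, 0
lx·mx: 0, 0.756, 0.782, 0.494, 0.32, 0.112, 0.056, 0 → R0 = 2.52
x·lx·mx: 0, 0.756, 1.564, 1.482, 1.28, 0.56, 0.336, 0 → Σ = 5.978
T = 5.978 / 2.52 = 2.372222… → 2.372

2.372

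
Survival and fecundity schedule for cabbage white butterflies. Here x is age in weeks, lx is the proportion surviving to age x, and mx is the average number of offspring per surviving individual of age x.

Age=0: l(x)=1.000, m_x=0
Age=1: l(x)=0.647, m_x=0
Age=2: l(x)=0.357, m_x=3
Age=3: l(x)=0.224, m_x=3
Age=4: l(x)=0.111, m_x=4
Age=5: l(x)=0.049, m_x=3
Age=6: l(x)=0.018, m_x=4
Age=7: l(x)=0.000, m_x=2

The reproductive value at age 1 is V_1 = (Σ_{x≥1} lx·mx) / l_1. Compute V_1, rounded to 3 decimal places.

3.719

lx·mx for x ≥ 1: 0, 1.071, 0.672, 0.444, 0.147, 0.072, 0 → sum = 2.406
V_1 = 2.406 / l_1 = 2.406 / 0.647 = 3.718702… → 3.719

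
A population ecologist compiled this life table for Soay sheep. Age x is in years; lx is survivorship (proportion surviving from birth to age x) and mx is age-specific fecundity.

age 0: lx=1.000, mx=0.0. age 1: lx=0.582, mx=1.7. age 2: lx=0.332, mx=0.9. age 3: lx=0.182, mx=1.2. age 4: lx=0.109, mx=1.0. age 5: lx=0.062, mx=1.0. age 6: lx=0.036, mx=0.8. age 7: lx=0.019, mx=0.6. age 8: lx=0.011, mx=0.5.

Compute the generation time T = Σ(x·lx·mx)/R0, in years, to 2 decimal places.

1.91

lx·mx: 0, 0.9894, 0.2988, 0.2184, 0.109, 0.062, 0.0288, 0.0114, 0.0055 → R0 = 1.7233
x·lx·mx: 0, 0.9894, 0.5976, 0.6552, 0.436, 0.31, 0.1728, 0.0798, 0.044 → Σ = 3.2848
T = 3.2848 / 1.7233 = 1.90611… → 1.91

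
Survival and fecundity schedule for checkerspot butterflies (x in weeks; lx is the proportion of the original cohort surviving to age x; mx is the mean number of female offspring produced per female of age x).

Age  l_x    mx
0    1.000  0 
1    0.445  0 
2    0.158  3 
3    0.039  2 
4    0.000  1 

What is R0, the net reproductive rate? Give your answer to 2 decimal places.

0.55

lx·mx by age: 0, 0, 0.474, 0.078, 0
R0 = Σ lx·mx = 0.552 → 0.55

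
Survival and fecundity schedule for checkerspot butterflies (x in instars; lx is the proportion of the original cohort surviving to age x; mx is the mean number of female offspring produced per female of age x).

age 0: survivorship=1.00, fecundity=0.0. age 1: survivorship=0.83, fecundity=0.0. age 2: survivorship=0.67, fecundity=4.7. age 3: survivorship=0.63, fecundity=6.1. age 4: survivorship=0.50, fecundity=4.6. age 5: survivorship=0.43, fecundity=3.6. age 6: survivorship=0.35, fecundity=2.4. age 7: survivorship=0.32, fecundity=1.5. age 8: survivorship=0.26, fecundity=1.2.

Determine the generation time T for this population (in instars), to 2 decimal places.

3.66

lx·mx: 0, 0, 3.149, 3.843, 2.3, 1.548, 0.84, 0.48, 0.312 → R0 = 12.472
x·lx·mx: 0, 0, 6.298, 11.529, 9.2, 7.74, 5.04, 3.36, 2.496 → Σ = 45.663
T = 45.663 / 12.472 = 3.661241… → 3.66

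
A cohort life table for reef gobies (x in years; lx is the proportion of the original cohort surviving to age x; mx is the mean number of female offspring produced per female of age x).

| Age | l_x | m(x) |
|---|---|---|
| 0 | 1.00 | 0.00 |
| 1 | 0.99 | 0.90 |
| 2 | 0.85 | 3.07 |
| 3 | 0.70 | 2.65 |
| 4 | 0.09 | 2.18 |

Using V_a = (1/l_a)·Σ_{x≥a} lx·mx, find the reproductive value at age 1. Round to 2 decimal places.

5.61

lx·mx for x ≥ 1: 0.891, 2.6095, 1.855, 0.1962 → sum = 5.5517
V_1 = 5.5517 / l_1 = 5.5517 / 0.99 = 5.607778… → 5.61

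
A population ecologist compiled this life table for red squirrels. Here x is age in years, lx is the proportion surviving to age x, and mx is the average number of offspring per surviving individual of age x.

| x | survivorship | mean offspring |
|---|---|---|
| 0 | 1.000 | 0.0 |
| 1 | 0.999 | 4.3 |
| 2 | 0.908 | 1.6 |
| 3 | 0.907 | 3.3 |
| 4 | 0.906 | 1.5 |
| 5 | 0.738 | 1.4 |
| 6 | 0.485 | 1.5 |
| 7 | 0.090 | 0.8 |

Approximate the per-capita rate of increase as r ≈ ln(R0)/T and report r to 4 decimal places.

R0 = Σ lx·mx = 0 + 4.2957 + 1.4528 + 2.9931 + 1.359 + 1.0332 + 0.7275 + 0.072 = 11.9333
Σ x·lx·mx = 31.6516; T = 31.6516/11.9333 = 2.65238…
r ≈ ln(R0)/T = ln(11.9333)/2.65238… = 0.934759… → 0.9348

0.9348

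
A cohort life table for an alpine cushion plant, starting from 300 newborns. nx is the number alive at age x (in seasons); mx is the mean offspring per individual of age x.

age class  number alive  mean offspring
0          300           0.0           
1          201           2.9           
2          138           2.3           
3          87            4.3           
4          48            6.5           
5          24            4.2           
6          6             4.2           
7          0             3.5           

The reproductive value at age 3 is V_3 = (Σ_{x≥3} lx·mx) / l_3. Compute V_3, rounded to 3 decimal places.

lx = nx/n0 = nx/300: 1, 0.67, 0.46, 0.29, 0.16, 0.08, 0.02, 0
lx·mx for x ≥ 3: 1.247, 1.04, 0.336, 0.084, 0 → sum = 2.707
V_3 = 2.707 / l_3 = 2.707 / 0.29 = 9.334483… → 9.334

9.334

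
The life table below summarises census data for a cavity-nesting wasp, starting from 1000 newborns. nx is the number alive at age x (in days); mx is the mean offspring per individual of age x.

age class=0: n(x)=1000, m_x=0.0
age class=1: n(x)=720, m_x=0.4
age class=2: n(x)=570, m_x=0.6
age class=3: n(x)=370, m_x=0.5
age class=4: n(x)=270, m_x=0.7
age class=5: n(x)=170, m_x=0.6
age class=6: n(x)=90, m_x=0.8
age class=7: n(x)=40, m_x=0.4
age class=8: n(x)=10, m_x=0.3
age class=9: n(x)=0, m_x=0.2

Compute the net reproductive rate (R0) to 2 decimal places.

lx = nx/n0 = nx/1000: 1, 0.72, 0.57, 0.37, 0.27, 0.17, 0.09, 0.04, 0.01, 0
lx·mx by age: 0, 0.288, 0.342, 0.185, 0.189, 0.102, 0.072, 0.016, 0.003, 0
R0 = Σ lx·mx = 1.197 → 1.20

1.20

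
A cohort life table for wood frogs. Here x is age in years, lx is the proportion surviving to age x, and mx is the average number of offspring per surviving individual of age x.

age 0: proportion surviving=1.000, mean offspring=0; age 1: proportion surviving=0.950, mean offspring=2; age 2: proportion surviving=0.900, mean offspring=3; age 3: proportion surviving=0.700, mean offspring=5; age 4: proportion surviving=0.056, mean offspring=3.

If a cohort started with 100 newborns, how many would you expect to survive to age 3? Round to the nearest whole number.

Expected survivors = N0 · l_3 = 100 × 0.700 = 70 → 70

70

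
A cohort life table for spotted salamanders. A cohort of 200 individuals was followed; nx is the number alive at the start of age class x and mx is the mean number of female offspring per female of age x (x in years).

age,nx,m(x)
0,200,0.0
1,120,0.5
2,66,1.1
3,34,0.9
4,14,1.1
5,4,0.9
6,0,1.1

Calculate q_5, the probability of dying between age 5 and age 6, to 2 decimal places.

lx = nx/n0 = nx/200: 1, 0.6, 0.33, 0.17, 0.07, 0.02, 0
q_5 = (l_5 − l_6) / l_5 = (0.02 − 0) / 0.02
     = 0.02 / 0.02 = 1 → 1.00

1.00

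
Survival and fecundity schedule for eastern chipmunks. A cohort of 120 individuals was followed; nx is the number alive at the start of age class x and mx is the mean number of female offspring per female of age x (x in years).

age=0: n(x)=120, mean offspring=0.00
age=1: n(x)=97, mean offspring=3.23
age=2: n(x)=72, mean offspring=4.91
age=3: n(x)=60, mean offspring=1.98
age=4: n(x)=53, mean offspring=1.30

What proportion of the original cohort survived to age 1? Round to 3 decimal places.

0.808

l_1 = n_1/n_0 = 97/120 = 0.808333… → 0.808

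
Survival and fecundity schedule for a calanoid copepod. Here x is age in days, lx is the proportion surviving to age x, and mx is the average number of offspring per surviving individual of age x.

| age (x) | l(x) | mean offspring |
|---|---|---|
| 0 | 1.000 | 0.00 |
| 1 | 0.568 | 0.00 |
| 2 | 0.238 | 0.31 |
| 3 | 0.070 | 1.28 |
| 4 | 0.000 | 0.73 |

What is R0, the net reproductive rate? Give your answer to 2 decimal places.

0.16

lx·mx by age: 0, 0, 0.07378, 0.0896, 0
R0 = Σ lx·mx = 0.16338 → 0.16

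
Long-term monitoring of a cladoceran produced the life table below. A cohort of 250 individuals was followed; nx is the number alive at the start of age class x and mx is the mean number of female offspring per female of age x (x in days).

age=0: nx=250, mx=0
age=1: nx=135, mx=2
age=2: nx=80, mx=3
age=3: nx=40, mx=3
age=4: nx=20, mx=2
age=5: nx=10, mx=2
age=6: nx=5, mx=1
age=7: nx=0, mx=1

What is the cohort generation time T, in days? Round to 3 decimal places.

lx = nx/n0 = nx/250: 1, 0.54, 0.32, 0.16, 0.08, 0.04, 0.02, 0
lx·mx: 0, 1.08, 0.96, 0.48, 0.16, 0.08, 0.02, 0 → R0 = 2.78
x·lx·mx: 0, 1.08, 1.92, 1.44, 0.64, 0.4, 0.12, 0 → Σ = 5.6
T = 5.6 / 2.78 = 2.014388… → 2.014

2.014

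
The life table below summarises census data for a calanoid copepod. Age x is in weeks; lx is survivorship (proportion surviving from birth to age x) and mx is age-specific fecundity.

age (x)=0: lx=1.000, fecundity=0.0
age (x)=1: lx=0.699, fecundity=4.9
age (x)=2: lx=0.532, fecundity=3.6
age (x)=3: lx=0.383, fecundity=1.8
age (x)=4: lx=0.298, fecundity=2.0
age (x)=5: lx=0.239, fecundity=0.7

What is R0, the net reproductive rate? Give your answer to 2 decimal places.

lx·mx by age: 0, 3.4251, 1.9152, 0.6894, 0.596, 0.1673
R0 = Σ lx·mx = 6.793 → 6.79

6.79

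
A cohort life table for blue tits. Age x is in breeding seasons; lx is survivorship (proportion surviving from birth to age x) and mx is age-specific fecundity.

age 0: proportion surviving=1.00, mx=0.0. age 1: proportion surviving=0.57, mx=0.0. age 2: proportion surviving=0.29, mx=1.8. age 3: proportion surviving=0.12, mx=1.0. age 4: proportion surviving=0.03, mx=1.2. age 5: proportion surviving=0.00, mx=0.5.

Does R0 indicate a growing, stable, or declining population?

declining

R0 = Σ lx·mx = 0 + 0 + 0.522 + 0.12 + 0.036 + 0 = 0.678
R0 < 1, so the population is declining.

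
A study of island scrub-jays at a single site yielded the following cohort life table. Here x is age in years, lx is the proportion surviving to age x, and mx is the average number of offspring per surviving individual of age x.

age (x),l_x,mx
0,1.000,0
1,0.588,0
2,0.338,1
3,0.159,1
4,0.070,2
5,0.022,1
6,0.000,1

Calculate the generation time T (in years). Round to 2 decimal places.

2.77

lx·mx: 0, 0, 0.338, 0.159, 0.14, 0.022, 0 → R0 = 0.659
x·lx·mx: 0, 0, 0.676, 0.477, 0.56, 0.11, 0 → Σ = 1.823
T = 1.823 / 0.659 = 2.766313… → 2.77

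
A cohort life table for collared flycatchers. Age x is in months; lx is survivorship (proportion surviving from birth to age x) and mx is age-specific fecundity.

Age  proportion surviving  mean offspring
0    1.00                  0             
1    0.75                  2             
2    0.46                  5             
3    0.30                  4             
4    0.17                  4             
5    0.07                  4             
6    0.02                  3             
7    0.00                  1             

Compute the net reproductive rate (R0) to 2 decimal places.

lx·mx by age: 0, 1.5, 2.3, 1.2, 0.68, 0.28, 0.06, 0
R0 = Σ lx·mx = 6.02 → 6.02

6.02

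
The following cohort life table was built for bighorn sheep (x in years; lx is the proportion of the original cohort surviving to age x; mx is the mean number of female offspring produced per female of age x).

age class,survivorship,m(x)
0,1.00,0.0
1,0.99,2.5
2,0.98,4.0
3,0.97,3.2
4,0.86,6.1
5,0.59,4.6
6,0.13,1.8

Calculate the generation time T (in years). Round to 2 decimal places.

lx·mx: 0, 2.475, 3.92, 3.104, 5.246, 2.714, 0.234 → R0 = 17.693
x·lx·mx: 0, 2.475, 7.84, 9.312, 20.984, 13.57, 1.404 → Σ = 55.585
T = 55.585 / 17.693 = 3.141638… → 3.14

3.14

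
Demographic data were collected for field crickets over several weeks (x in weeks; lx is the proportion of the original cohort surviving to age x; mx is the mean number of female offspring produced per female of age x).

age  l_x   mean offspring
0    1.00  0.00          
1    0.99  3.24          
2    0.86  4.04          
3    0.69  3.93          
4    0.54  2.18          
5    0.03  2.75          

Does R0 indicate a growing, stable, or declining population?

growing

R0 = Σ lx·mx = 0 + 3.2076 + 3.4744 + 2.7117 + 1.1772 + 0.0825 = 10.6534
R0 > 1, so the population is growing.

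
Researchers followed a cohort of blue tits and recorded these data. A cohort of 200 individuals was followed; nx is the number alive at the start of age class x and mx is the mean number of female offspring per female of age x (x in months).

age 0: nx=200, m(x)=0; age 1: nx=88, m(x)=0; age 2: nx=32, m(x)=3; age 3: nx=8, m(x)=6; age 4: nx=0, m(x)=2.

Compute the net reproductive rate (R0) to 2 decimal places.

0.72

lx = nx/n0 = nx/200: 1, 0.44, 0.16, 0.04, 0
lx·mx by age: 0, 0, 0.48, 0.24, 0
R0 = Σ lx·mx = 0.72 → 0.72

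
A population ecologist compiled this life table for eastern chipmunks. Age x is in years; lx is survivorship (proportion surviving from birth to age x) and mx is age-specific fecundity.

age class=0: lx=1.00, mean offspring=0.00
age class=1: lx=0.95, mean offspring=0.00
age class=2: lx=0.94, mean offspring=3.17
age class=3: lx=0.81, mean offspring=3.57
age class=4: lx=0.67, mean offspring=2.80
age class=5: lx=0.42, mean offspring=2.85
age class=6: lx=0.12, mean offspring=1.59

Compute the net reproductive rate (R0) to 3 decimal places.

lx·mx by age: 0, 0, 2.9798, 2.8917, 1.876, 1.197, 0.1908
R0 = Σ lx·mx = 9.1353 → 9.135

9.135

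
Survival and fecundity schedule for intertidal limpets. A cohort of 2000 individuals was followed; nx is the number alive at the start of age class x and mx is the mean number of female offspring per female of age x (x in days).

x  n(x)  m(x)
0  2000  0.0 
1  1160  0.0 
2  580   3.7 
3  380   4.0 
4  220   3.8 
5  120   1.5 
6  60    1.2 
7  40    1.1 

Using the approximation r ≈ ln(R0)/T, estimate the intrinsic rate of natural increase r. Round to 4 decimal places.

lx = nx/n0 = nx/2000: 1, 0.58, 0.29, 0.19, 0.11, 0.06, 0.03, 0.02
R0 = Σ lx·mx = 0 + 0 + 1.073 + 0.76 + 0.418 + 0.09 + 0.036 + 0.022 = 2.399
Σ x·lx·mx = 6.918; T = 6.918/2.399 = 2.8837…
r ≈ ln(R0)/T = ln(2.399)/2.8837… = 0.303447… → 0.3034

0.3034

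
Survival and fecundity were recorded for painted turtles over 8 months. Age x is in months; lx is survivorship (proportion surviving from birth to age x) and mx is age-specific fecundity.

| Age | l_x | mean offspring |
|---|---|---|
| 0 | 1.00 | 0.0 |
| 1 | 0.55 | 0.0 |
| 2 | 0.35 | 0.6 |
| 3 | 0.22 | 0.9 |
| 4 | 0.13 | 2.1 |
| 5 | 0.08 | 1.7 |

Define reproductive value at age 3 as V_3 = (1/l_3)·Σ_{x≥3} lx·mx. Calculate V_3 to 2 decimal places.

lx·mx for x ≥ 3: 0.198, 0.273, 0.136 → sum = 0.607
V_3 = 0.607 / l_3 = 0.607 / 0.22 = 2.759091… → 2.76

2.76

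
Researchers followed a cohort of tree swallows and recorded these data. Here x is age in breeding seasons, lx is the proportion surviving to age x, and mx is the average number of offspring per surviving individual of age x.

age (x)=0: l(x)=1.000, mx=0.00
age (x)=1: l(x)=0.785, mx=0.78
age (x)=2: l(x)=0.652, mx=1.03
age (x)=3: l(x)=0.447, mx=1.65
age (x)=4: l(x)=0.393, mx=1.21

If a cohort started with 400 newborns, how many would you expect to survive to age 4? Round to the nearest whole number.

157

Expected survivors = N0 · l_4 = 400 × 0.393 = 157.2 → 157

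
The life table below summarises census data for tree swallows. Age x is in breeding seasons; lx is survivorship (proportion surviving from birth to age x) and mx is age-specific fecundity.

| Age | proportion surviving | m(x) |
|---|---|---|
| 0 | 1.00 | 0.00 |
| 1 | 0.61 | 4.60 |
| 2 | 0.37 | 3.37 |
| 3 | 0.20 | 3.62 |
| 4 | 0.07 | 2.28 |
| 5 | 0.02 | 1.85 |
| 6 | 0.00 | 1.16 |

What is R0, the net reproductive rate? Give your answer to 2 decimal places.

4.97

lx·mx by age: 0, 2.806, 1.2469, 0.724, 0.1596, 0.037, 0
R0 = Σ lx·mx = 4.9735 → 4.97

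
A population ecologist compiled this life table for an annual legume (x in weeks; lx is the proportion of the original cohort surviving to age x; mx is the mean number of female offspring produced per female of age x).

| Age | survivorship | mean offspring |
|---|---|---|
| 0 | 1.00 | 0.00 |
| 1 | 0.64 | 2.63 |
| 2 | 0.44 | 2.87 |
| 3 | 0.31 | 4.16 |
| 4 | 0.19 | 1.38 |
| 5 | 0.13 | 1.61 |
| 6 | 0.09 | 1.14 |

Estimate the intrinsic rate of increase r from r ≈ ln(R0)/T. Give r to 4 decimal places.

R0 = Σ lx·mx = 0 + 1.6832 + 1.2628 + 1.2896 + 0.2622 + 0.2093 + 0.1026 = 4.8097
Σ x·lx·mx = 10.7885; T = 10.7885/4.8097 = 2.24307…
r ≈ ln(R0)/T = ln(4.8097)/2.24307… = 0.700216… → 0.7002

0.7002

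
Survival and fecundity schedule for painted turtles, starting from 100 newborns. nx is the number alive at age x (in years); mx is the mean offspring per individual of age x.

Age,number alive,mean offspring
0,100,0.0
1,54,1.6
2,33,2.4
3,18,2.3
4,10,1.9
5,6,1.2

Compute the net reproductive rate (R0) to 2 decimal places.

2.33

lx = nx/n0 = nx/100: 1, 0.54, 0.33, 0.18, 0.1, 0.06
lx·mx by age: 0, 0.864, 0.792, 0.414, 0.19, 0.072
R0 = Σ lx·mx = 2.332 → 2.33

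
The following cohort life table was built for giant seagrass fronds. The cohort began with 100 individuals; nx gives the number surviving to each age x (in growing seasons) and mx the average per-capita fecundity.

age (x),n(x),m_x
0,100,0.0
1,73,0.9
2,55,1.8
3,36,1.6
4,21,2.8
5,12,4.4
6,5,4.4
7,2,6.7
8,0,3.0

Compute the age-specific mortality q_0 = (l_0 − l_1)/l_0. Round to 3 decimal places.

0.270

lx = nx/n0 = nx/100: 1, 0.73, 0.55, 0.36, 0.21, 0.12, 0.05, 0.02, 0
q_0 = (l_0 − l_1) / l_0 = (1 − 0.73) / 1
     = 0.27 / 1 = 0.27 → 0.270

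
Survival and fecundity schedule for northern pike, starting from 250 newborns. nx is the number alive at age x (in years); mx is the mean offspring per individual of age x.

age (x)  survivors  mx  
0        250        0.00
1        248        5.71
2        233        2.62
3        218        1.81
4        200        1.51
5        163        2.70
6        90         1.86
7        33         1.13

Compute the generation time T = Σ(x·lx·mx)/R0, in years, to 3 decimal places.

2.522

lx = nx/n0 = nx/250: 1, 0.992, 0.932, 0.872, 0.8, 0.652, 0.36, 0.132
lx·mx: 0, 5.66432, 2.44184, 1.57832, 1.208, 1.7604, 0.6696, 0.14916 → R0 = 13.47164
x·lx·mx: 0, 5.66432, 4.88368, 4.73496, 4.832, 8.802, 4.0176, 1.04412 → Σ = 33.97868
T = 33.97868 / 13.47164 = 2.522238… → 2.522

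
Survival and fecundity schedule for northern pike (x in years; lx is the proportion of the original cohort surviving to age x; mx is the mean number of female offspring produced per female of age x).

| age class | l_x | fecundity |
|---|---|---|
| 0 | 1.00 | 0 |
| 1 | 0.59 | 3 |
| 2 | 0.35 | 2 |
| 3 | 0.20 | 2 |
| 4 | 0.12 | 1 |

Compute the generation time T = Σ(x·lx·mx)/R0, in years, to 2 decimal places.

lx·mx: 0, 1.77, 0.7, 0.4, 0.12 → R0 = 2.99
x·lx·mx: 0, 1.77, 1.4, 1.2, 0.48 → Σ = 4.85
T = 4.85 / 2.99 = 1.622074… → 1.62

1.62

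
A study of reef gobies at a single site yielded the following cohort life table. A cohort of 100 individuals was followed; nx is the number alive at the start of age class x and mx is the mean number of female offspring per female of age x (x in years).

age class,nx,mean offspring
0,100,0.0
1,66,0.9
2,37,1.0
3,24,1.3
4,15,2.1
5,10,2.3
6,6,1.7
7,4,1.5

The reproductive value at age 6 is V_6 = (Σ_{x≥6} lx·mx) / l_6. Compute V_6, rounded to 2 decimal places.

lx = nx/n0 = nx/100: 1, 0.66, 0.37, 0.24, 0.15, 0.1, 0.06, 0.04
lx·mx for x ≥ 6: 0.102, 0.06 → sum = 0.162
V_6 = 0.162 / l_6 = 0.162 / 0.06 = 2.7 → 2.70

2.70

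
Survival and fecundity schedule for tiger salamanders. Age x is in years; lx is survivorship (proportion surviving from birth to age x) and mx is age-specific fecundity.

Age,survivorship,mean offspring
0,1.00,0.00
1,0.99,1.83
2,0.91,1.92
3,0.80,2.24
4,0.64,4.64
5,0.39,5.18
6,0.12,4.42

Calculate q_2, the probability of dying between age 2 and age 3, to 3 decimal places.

0.121

q_2 = (l_2 − l_3) / l_2 = (0.91 − 0.8) / 0.91
     = 0.11 / 0.91 = 0.120879… → 0.121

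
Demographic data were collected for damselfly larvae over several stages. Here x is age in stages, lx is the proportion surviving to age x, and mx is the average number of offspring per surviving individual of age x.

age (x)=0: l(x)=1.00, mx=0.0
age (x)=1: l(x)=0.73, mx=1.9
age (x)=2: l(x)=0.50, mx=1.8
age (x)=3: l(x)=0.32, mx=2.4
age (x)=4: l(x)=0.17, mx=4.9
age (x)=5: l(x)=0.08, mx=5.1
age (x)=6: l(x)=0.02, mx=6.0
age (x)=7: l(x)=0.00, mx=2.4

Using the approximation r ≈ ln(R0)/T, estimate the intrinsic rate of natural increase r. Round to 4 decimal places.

0.5662

R0 = Σ lx·mx = 0 + 1.387 + 0.9 + 0.768 + 0.833 + 0.408 + 0.12 + 0 = 4.416
Σ x·lx·mx = 11.583; T = 11.583/4.416 = 2.62296…
r ≈ ln(R0)/T = ln(4.416)/2.62296… = 0.566243… → 0.5662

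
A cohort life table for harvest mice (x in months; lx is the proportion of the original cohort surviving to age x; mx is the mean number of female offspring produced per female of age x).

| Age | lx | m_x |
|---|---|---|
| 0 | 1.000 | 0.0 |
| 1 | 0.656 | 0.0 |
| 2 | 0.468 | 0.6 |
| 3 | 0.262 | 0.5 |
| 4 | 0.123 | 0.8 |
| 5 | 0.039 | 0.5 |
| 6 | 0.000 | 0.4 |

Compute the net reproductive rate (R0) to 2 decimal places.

0.53

lx·mx by age: 0, 0, 0.2808, 0.131, 0.0984, 0.0195, 0
R0 = Σ lx·mx = 0.5297 → 0.53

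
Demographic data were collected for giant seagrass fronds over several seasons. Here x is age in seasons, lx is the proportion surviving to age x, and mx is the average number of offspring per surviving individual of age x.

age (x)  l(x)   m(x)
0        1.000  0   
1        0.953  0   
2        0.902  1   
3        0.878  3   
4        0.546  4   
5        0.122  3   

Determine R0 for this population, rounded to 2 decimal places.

6.09

lx·mx by age: 0, 0, 0.902, 2.634, 2.184, 0.366
R0 = Σ lx·mx = 6.086 → 6.09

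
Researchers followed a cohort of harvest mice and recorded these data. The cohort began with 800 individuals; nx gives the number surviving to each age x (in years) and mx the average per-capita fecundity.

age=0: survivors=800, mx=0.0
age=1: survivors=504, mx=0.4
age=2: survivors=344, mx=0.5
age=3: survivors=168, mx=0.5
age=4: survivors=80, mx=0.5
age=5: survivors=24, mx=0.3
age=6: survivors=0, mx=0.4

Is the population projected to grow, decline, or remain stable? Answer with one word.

declining

lx = nx/n0 = nx/800: 1, 0.63, 0.43, 0.21, 0.1, 0.03, 0
R0 = Σ lx·mx = 0 + 0.252 + 0.215 + 0.105 + 0.05 + 0.009 + 0 = 0.631
R0 < 1, so the population is declining.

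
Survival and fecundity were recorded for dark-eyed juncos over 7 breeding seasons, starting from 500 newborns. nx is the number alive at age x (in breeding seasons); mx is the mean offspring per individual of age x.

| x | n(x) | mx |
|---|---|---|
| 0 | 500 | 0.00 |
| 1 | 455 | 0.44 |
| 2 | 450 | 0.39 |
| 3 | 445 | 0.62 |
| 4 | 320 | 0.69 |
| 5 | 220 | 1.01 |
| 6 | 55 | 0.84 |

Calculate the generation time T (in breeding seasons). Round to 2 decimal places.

lx = nx/n0 = nx/500: 1, 0.91, 0.9, 0.89, 0.64, 0.44, 0.11
lx·mx: 0, 0.4004, 0.351, 0.5518, 0.4416, 0.4444, 0.0924 → R0 = 2.2816
x·lx·mx: 0, 0.4004, 0.702, 1.6554, 1.7664, 2.222, 0.5544 → Σ = 7.3006
T = 7.3006 / 2.2816 = 3.199772… → 3.20

3.20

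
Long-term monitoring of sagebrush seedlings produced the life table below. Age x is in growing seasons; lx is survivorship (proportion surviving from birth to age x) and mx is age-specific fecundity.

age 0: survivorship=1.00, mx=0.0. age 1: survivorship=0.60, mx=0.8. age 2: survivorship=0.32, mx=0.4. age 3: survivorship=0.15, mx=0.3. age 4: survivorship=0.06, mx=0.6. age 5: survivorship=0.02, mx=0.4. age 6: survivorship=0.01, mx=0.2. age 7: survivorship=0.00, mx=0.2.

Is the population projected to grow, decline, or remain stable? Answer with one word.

R0 = Σ lx·mx = 0 + 0.48 + 0.128 + 0.045 + 0.036 + 0.008 + 0.002 + 0 = 0.699
R0 < 1, so the population is declining.

declining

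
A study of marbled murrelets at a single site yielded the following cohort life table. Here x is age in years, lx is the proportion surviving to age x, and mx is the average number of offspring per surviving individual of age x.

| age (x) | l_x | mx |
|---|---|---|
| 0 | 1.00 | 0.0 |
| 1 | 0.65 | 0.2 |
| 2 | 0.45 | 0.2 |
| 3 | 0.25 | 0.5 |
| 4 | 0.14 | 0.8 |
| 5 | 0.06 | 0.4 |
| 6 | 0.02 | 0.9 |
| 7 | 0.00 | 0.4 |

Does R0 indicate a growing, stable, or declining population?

declining

R0 = Σ lx·mx = 0 + 0.13 + 0.09 + 0.125 + 0.112 + 0.024 + 0.018 + 0 = 0.499
R0 < 1, so the population is declining.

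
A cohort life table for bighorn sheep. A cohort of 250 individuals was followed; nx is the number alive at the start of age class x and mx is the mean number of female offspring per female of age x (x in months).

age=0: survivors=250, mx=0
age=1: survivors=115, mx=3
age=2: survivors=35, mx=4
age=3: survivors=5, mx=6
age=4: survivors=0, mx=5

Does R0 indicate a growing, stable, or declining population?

lx = nx/n0 = nx/250: 1, 0.46, 0.14, 0.02, 0
R0 = Σ lx·mx = 0 + 1.38 + 0.56 + 0.12 + 0 = 2.06
R0 > 1, so the population is growing.

growing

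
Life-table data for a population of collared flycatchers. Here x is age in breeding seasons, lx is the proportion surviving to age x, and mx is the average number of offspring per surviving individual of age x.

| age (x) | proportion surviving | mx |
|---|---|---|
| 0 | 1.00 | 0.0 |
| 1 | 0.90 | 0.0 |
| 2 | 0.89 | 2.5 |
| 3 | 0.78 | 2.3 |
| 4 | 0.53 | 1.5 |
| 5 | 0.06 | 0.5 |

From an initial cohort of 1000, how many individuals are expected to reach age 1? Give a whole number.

900

Expected survivors = N0 · l_1 = 1000 × 0.90 = 900 → 900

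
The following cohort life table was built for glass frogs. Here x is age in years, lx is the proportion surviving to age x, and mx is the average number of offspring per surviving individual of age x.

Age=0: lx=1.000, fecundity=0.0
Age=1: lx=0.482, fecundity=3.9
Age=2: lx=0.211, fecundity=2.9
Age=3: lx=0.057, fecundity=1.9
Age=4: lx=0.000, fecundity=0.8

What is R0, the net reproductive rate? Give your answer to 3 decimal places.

2.600

lx·mx by age: 0, 1.8798, 0.6119, 0.1083, 0
R0 = Σ lx·mx = 2.6 → 2.600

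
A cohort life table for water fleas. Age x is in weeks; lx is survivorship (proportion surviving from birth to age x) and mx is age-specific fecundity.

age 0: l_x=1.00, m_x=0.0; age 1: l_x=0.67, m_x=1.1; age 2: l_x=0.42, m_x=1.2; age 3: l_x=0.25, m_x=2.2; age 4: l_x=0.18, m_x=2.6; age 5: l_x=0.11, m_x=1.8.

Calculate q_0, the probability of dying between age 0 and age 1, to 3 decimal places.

q_0 = (l_0 − l_1) / l_0 = (1 − 0.67) / 1
     = 0.33 / 1 = 0.33 → 0.330

0.330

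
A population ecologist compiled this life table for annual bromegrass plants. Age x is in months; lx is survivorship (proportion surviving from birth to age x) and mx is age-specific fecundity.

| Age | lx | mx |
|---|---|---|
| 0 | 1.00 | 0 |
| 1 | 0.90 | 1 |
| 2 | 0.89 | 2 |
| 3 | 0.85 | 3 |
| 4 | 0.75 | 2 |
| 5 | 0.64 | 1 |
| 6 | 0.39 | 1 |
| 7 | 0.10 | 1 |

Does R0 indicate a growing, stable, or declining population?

R0 = Σ lx·mx = 0 + 0.9 + 1.78 + 2.55 + 1.5 + 0.64 + 0.39 + 0.1 = 7.86
R0 > 1, so the population is growing.

growing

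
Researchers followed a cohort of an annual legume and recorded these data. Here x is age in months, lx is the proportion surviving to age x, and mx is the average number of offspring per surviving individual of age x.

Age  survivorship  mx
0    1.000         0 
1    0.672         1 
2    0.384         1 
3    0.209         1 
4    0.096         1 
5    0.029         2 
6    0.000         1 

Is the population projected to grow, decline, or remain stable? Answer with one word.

R0 = Σ lx·mx = 0 + 0.672 + 0.384 + 0.209 + 0.096 + 0.058 + 0 = 1.419
R0 > 1, so the population is growing.

growing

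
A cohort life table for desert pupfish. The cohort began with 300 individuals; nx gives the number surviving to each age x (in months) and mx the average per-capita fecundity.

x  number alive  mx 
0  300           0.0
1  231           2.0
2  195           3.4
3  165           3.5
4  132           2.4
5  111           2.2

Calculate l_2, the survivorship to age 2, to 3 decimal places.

l_2 = n_2/n_0 = 195/300 = 0.65 → 0.650

0.650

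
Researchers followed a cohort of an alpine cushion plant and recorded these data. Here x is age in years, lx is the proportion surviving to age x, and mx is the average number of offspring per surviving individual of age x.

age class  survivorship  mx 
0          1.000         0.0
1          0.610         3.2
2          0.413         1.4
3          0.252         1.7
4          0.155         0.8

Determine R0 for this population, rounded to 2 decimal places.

lx·mx by age: 0, 1.952, 0.5782, 0.4284, 0.124
R0 = Σ lx·mx = 3.0826 → 3.08

3.08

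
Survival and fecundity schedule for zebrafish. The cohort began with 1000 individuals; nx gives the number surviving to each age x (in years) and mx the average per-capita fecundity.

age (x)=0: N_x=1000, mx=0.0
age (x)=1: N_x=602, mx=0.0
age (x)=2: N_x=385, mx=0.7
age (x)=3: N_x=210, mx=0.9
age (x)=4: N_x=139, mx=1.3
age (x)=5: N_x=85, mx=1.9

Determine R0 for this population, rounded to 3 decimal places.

0.801

lx = nx/n0 = nx/1000: 1, 0.602, 0.385, 0.21, 0.139, 0.085
lx·mx by age: 0, 0, 0.2695, 0.189, 0.1807, 0.1615
R0 = Σ lx·mx = 0.8007 → 0.801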